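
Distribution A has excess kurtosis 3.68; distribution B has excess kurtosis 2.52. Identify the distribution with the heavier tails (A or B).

Higher excess kurtosis ⇒ heavier tails relative to the normal distribution.
3.68 vs 2.52: the larger is 3.68, so A has heavier tails.

A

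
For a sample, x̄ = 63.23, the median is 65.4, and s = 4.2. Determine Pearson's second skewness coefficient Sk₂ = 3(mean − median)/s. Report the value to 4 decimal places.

Sk₂ = 3(63.23 − 65.4) / 4.2 = 3 × -2.1700 / 4.2
    = -6.5100 / 4.2 ≈ -1.5500

-1.5500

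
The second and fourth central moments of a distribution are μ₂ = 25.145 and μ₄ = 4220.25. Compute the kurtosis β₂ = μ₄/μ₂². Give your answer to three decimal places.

6.675

μ₂² = 25.145² = 632.27103
μ₄/μ₂² = 4220.25 / 632.27103 = 6.67475
β₂ ≈ 6.675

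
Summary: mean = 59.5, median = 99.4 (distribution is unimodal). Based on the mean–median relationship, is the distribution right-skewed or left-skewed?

left-skewed

mean − median = 59.5 − 99.4 = -39.9
mean < median ⇒ the longer tail is on the left ⇒ left-skewed (negatively skewed).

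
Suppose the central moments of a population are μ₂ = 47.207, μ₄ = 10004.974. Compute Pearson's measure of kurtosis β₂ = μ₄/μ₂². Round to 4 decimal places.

4.4896

μ₂² = 47.207² = 2228.50085
μ₄/μ₂² = 10004.974 / 2228.50085 = 4.48955
β₂ ≈ 4.4896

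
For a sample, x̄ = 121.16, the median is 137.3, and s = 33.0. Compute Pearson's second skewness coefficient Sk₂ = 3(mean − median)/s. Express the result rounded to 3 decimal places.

-1.467

Sk₂ = 3(121.16 − 137.3) / 33.0 = 3 × -16.1400 / 33.0
    = -48.4200 / 33.0 ≈ -1.467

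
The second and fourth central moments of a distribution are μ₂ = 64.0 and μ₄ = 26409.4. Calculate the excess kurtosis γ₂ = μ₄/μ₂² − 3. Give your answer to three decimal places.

3.448

μ₂² = 64.0² = 4096.00000
μ₄/μ₂² = 26409.4 / 4096.00000 = 6.44761
γ₂ = 6.44761 − 3 ≈ 3.448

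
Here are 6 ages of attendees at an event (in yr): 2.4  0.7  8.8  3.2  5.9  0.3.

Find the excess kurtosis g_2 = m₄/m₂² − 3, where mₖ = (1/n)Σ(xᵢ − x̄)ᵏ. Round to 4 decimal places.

-0.9459

x̄ = 3.5500
Σ(xᵢ − x̄)² = 53.2150 ⇒ m₂ = 8.86917
Σ(xᵢ − x̄)⁴ = 969.4948 ⇒ m₄ = 161.58247
m₂² = 78.66212
g_2 = m₄/m₂² − 3 = 2.05413 − 3 ≈ -0.9459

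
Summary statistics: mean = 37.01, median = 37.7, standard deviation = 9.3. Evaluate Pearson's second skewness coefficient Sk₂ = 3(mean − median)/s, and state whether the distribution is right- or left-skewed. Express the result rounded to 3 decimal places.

-0.223, left-skewed

Sk₂ = 3(37.01 − 37.7) / 9.3 = 3 × -0.6900 / 9.3
    = -2.0700 / 9.3 ≈ -0.223
Sk₂ < 0 ⇒ mean < median ⇒ left-skewed (negative skew).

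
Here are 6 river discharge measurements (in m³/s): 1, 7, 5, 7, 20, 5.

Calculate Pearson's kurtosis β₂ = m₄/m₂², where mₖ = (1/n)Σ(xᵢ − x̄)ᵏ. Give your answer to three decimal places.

x̄ = 7.5000
Σ(xᵢ − x̄)² = 211.5000 ⇒ m₂ = 35.25000
Σ(xᵢ − x̄)⁴ = 26277.3750 ⇒ m₄ = 4379.56250
m₂² = 1242.56250
β₂ = m₄/m₂² = 4379.56250 / 1242.56250 ≈ 3.525

3.525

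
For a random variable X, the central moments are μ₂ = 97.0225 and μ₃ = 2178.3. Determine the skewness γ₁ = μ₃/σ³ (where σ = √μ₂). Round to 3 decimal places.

2.279

σ = √μ₂ = √97.0225 = 9.85000
σ³ = μ₂^(3/2) = 955.67163
γ₁ = μ₃/σ³ = 2178.3 / 955.67163 ≈ 2.279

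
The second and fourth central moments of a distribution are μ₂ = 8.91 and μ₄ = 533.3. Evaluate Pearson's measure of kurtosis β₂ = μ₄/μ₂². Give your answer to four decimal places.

6.7176

μ₂² = 8.91² = 79.38810
μ₄/μ₂² = 533.3 / 79.38810 = 6.71763
β₂ ≈ 6.7176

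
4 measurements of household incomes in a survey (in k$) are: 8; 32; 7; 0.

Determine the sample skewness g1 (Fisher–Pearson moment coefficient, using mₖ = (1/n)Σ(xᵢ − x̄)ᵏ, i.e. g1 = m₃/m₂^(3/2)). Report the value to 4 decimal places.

0.9224

x̄ = (8 + 32 + 7 + 0) / 4 = 11.7500
deviations (xᵢ − x̄): -3.7500, 20.2500, -4.7500, -11.7500
Σ(xᵢ − x̄)² = 584.7500 ⇒ m₂ = 584.7500/4 = 146.18750
Σ(xᵢ − x̄)³ = 6521.6250 ⇒ m₃ = 6521.6250/4 = 1630.40625
m₂^(3/2) = 146.18750^(1.5) = 1767.52416
g1 = m₃ / m₂^(3/2) = 1630.40625 / 1767.52416 ≈ 0.9224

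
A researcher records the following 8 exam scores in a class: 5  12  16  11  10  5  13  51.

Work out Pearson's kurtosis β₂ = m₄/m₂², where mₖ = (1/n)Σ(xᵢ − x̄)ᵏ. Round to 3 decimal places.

x̄ = 15.3750
Σ(xᵢ − x̄)² = 1549.8750 ⇒ m₂ = 193.73438
Σ(xᵢ − x̄)⁴ = 1635253.6816 ⇒ m₄ = 204406.71021
m₂² = 37533.00806
β₂ = m₄/m₂² = 204406.71021 / 37533.00806 ≈ 5.446

5.446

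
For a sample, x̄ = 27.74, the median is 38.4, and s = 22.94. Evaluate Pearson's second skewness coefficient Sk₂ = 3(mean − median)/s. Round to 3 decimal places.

-1.394

Sk₂ = 3(27.74 − 38.4) / 22.94 = 3 × -10.6600 / 22.94
    = -31.9800 / 22.94 ≈ -1.394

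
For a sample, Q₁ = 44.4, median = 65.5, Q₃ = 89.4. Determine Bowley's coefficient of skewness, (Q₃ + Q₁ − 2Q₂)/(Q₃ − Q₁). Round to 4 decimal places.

0.0622

numerator: Q₃ + Q₁ − 2Q₂ = 89.4 + 44.4 − 2×65.5 = 2.8000
denominator: Q₃ − Q₁ = 89.4 − 44.4 = 45.0000
Bowley skewness = 2.8000 / 45.0000 ≈ 0.0622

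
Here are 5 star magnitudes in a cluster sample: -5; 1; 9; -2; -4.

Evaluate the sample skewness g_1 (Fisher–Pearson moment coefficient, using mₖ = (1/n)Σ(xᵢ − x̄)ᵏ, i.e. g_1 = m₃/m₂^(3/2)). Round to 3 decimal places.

0.954

x̄ = (-5 + 1 + 9 - 2 - 4) / 5 = -0.2000
deviations (xᵢ − x̄): -4.8000, 1.2000, 9.2000, -1.8000, -3.8000
Σ(xᵢ − x̄)² = 126.8000 ⇒ m₂ = 126.8000/5 = 25.36000
Σ(xᵢ − x̄)³ = 609.1200 ⇒ m₃ = 609.1200/5 = 121.82400
m₂^(3/2) = 25.36000^(1.5) = 127.70970
g_1 = m₃ / m₂^(3/2) = 121.82400 / 127.70970 ≈ 0.954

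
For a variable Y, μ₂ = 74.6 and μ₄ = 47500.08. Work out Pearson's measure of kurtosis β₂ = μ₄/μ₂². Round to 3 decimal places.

8.535

μ₂² = 74.6² = 5565.16000
μ₄/μ₂² = 47500.08 / 5565.16000 = 8.53526
β₂ ≈ 8.535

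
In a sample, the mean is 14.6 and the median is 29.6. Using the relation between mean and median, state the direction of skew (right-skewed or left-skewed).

mean − median = 14.6 − 29.6 = -15.0
mean < median ⇒ the longer tail is on the left ⇒ left-skewed (negatively skewed).

left-skewed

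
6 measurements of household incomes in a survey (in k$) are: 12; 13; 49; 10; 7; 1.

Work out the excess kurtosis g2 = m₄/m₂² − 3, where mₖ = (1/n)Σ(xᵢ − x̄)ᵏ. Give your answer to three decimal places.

x̄ = 15.3333
Σ(xᵢ − x̄)² = 1453.3333 ⇒ m₂ = 242.22222
Σ(xᵢ − x̄)⁴ = 1332688.4444 ⇒ m₄ = 222114.74074
m₂² = 58671.60494
g2 = m₄/m₂² − 3 = 3.78573 − 3 ≈ 0.786

0.786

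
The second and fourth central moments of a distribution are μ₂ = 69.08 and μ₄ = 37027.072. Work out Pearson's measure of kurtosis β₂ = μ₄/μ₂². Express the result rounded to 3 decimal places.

7.759

μ₂² = 69.08² = 4772.04640
μ₄/μ₂² = 37027.072 / 4772.04640 = 7.75916
β₂ ≈ 7.759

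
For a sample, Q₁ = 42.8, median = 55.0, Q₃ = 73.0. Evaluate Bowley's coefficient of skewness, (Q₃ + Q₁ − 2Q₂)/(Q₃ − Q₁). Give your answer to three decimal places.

numerator: Q₃ + Q₁ − 2Q₂ = 73.0 + 42.8 − 2×55.0 = 5.8000
denominator: Q₃ − Q₁ = 73.0 − 42.8 = 30.2000
Bowley skewness = 5.8000 / 30.2000 ≈ 0.192

0.192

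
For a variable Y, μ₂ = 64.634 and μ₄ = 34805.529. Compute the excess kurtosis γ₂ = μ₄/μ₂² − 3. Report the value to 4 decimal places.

μ₂² = 64.634² = 4177.55396
μ₄/μ₂² = 34805.529 / 4177.55396 = 8.33156
γ₂ = 8.33156 − 3 ≈ 5.3316

5.3316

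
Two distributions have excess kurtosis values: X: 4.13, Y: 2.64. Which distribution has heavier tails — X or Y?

X

Higher excess kurtosis ⇒ heavier tails relative to the normal distribution.
4.13 vs 2.64: the larger is 4.13, so X has heavier tails.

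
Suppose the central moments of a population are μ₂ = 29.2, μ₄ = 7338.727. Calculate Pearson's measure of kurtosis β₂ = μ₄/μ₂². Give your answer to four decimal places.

μ₂² = 29.2² = 852.64000
μ₄/μ₂² = 7338.727 / 852.64000 = 8.60706
β₂ ≈ 8.6071

8.6071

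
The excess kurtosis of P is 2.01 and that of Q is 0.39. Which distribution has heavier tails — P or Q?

P

Higher excess kurtosis ⇒ heavier tails relative to the normal distribution.
2.01 vs 0.39: the larger is 2.01, so P has heavier tails.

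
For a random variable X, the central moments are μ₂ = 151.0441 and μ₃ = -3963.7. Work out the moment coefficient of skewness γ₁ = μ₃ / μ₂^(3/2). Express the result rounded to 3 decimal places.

σ = √μ₂ = √151.0441 = 12.29000
σ³ = μ₂^(3/2) = 1856.33199
γ₁ = μ₃/σ³ = -3963.7 / 1856.33199 ≈ -2.135

-2.135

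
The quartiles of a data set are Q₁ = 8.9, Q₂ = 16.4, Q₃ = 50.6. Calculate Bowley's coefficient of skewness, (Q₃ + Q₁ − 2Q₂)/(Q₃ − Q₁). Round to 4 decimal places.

numerator: Q₃ + Q₁ − 2Q₂ = 50.6 + 8.9 − 2×16.4 = 26.7000
denominator: Q₃ − Q₁ = 50.6 − 8.9 = 41.7000
Bowley skewness = 26.7000 / 41.7000 ≈ 0.6403

0.6403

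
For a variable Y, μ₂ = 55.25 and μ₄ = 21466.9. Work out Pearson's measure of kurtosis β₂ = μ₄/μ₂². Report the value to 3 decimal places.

7.032

μ₂² = 55.25² = 3052.56250
μ₄/μ₂² = 21466.9 / 3052.56250 = 7.03242
β₂ ≈ 7.032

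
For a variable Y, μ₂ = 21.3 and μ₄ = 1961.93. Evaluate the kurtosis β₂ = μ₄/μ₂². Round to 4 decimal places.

4.3244

μ₂² = 21.3² = 453.69000
μ₄/μ₂² = 1961.93 / 453.69000 = 4.32438
β₂ ≈ 4.3244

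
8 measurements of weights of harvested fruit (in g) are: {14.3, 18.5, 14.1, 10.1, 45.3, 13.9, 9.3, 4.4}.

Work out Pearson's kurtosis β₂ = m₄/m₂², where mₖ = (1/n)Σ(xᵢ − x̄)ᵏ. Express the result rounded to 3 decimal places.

x̄ = 16.2375
Σ(xᵢ − x̄)² = 1089.4587 ⇒ m₂ = 136.18234
Σ(xᵢ − x̄)⁴ = 736859.7613 ⇒ m₄ = 92107.47016
m₂² = 18545.63075
β₂ = m₄/m₂² = 92107.47016 / 18545.63075 ≈ 4.967

4.967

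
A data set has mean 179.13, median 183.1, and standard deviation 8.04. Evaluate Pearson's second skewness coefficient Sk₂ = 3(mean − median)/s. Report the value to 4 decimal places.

-1.4813

Sk₂ = 3(179.13 − 183.1) / 8.04 = 3 × -3.9700 / 8.04
    = -11.9100 / 8.04 ≈ -1.4813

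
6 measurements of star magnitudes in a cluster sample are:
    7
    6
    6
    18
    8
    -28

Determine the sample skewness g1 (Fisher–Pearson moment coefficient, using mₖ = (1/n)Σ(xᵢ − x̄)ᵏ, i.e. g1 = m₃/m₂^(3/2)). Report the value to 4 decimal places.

-1.4250

x̄ = (7 + 6 + 6 + 18 + 8 - 28) / 6 = 2.8333
deviations (xᵢ − x̄): 4.1667, 3.1667, 3.1667, 15.1667, 5.1667, -30.8333
Σ(xᵢ − x̄)² = 1244.8333 ⇒ m₂ = 1244.8333/6 = 207.47222
Σ(xᵢ − x̄)³ = -25550.5556 ⇒ m₃ = -25550.5556/6 = -4258.42593
m₂^(3/2) = 207.47222^(1.5) = 2988.40833
g1 = m₃ / m₂^(3/2) = -4258.42593 / 2988.40833 ≈ -1.4250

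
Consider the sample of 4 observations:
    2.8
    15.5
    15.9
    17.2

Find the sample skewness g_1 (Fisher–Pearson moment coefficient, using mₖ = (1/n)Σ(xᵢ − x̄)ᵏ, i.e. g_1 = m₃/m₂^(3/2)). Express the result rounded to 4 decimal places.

x̄ = (2.8 + 15.5 + 15.9 + 17.2) / 4 = 12.8500
deviations (xᵢ − x̄): -10.0500, 2.6500, 3.0500, 4.3500
Σ(xᵢ − x̄)² = 136.2500 ⇒ m₂ = 136.2500/4 = 34.06250
Σ(xᵢ − x̄)³ = -885.7800 ⇒ m₃ = -885.7800/4 = -221.44500
m₂^(3/2) = 34.06250^(1.5) = 198.79927
g_1 = m₃ / m₂^(3/2) = -221.44500 / 198.79927 ≈ -1.1139

-1.1139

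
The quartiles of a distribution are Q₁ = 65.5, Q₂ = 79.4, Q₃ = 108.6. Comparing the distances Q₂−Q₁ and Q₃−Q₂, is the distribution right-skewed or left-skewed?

Q₂ − Q₁ = 13.9;  Q₃ − Q₂ = 29.2
Q₃ − Q₂ > Q₂ − Q₁ ⇒ the upper half is more spread out ⇒ right-skewed.

right-skewed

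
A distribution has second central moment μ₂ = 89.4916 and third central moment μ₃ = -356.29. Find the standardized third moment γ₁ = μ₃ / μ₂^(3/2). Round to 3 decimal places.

σ = √μ₂ = √89.4916 = 9.46000
σ³ = μ₂^(3/2) = 846.59054
γ₁ = μ₃/σ³ = -356.29 / 846.59054 ≈ -0.421

-0.421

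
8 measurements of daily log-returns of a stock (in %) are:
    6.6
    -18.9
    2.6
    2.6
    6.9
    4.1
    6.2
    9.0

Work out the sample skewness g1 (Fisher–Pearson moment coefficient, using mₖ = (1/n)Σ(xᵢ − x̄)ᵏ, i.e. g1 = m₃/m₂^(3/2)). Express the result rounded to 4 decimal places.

-1.9883

x̄ = (6.6 - 18.9 + 2.6 + 2.6 + 6.9 + 4.1 + 6.2 + 9.0) / 8 = 2.3875
deviations (xᵢ − x̄): 4.2125, -21.2875, 0.2125, 0.2125, 4.5125, 1.7125, 3.8125, 6.6125
Σ(xᵢ − x̄)² = 552.5487 ⇒ m₂ = 552.5487/8 = 69.06859
Σ(xᵢ − x̄)³ = -9130.3664 ⇒ m₃ = -9130.3664/8 = -1141.29580
m₂^(3/2) = 69.06859^(1.5) = 574.01193
g1 = m₃ / m₂^(3/2) = -1141.29580 / 574.01193 ≈ -1.9883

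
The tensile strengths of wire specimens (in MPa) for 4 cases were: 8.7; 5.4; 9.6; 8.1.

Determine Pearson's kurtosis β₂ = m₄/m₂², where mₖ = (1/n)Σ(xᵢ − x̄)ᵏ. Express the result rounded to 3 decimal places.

x̄ = 7.9500
Σ(xᵢ − x̄)² = 9.8100 ⇒ m₂ = 2.45250
Σ(xᵢ − x̄)⁴ = 50.0114 ⇒ m₄ = 12.50286
m₂² = 6.01476
β₂ = m₄/m₂² = 12.50286 / 6.01476 ≈ 2.079

2.079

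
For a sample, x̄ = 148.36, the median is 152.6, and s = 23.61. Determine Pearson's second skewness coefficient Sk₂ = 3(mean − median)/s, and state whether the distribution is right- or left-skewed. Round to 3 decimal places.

Sk₂ = 3(148.36 − 152.6) / 23.61 = 3 × -4.2400 / 23.61
    = -12.7200 / 23.61 ≈ -0.539
Sk₂ < 0 ⇒ mean < median ⇒ left-skewed (negative skew).

-0.539, left-skewed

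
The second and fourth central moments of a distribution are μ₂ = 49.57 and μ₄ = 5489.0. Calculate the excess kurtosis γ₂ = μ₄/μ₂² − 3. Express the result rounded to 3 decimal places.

-0.766

μ₂² = 49.57² = 2457.18490
μ₄/μ₂² = 5489.0 / 2457.18490 = 2.23386
γ₂ = 2.23386 − 3 ≈ -0.766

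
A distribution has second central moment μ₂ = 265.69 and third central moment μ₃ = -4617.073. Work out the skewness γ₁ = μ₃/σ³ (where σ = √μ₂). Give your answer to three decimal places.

σ = √μ₂ = √265.69 = 16.30000
σ³ = μ₂^(3/2) = 4330.74700
γ₁ = μ₃/σ³ = -4617.073 / 4330.74700 ≈ -1.066

-1.066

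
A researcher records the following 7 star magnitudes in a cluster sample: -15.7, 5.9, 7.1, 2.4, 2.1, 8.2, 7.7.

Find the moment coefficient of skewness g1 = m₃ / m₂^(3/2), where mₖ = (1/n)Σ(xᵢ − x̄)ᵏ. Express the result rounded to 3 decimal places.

-1.700

x̄ = (-15.7 + 5.9 + 7.1 + 2.4 + 2.1 + 8.2 + 7.7) / 7 = 2.5286
deviations (xᵢ − x̄): -18.2286, 3.3714, 4.5714, -0.1286, -0.4286, 5.6714, 5.1714
Σ(xᵢ − x̄)² = 423.6543 ⇒ m₂ = 423.6543/7 = 60.52204
Σ(xᵢ − x̄)³ = -5602.5054 ⇒ m₃ = -5602.5054/7 = -800.35791
m₂^(3/2) = 60.52204^(1.5) = 470.83674
g1 = m₃ / m₂^(3/2) = -800.35791 / 470.83674 ≈ -1.700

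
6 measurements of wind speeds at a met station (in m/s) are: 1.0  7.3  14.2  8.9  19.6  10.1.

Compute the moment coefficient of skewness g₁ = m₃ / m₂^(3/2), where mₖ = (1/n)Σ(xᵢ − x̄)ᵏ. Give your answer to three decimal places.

0.087

x̄ = (1.0 + 7.3 + 14.2 + 8.9 + 19.6 + 10.1) / 6 = 10.1833
deviations (xᵢ − x̄): -9.1833, -2.8833, 4.0167, -1.2833, 9.4167, -0.0833
Σ(xᵢ − x̄)² = 199.1083 ⇒ m₂ = 199.1083/6 = 33.18472
Σ(xᵢ − x̄)³ = 99.2644 ⇒ m₃ = 99.2644/6 = 16.54407
m₂^(3/2) = 33.18472^(1.5) = 191.16452
g₁ = m₃ / m₂^(3/2) = 16.54407 / 191.16452 ≈ 0.087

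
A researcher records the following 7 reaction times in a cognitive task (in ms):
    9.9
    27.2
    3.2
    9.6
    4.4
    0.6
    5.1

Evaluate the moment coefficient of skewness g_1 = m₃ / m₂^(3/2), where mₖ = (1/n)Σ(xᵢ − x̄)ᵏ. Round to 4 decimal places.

x̄ = (9.9 + 27.2 + 3.2 + 9.6 + 4.4 + 0.6 + 5.1) / 7 = 8.5714
deviations (xᵢ − x̄): 1.3286, 18.6286, -5.3714, 1.0286, -4.1714, -7.9714, -3.4714
Σ(xᵢ − x̄)² = 471.6943 ⇒ m₂ = 471.6943/7 = 67.38490
Σ(xᵢ − x̄)³ = 5692.0571 ⇒ m₃ = 5692.0571/7 = 813.15101
m₂^(3/2) = 67.38490^(1.5) = 553.15120
g_1 = m₃ / m₂^(3/2) = 813.15101 / 553.15120 ≈ 1.4700

1.4700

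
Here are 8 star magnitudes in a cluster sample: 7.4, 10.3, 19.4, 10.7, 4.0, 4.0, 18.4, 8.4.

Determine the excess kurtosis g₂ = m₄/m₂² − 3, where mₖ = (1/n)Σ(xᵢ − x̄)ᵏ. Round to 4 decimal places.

-1.0104

x̄ = 10.3250
Σ(xᵢ − x̄)² = 239.9750 ⇒ m₂ = 29.99687
Σ(xᵢ − x̄)⁴ = 14322.0727 ⇒ m₄ = 1790.25909
m₂² = 899.81251
g₂ = m₄/m₂² − 3 = 1.98959 − 3 ≈ -1.0104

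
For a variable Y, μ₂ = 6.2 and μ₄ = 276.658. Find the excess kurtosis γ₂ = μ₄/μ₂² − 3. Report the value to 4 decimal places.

μ₂² = 6.2² = 38.44000
μ₄/μ₂² = 276.658 / 38.44000 = 7.19714
γ₂ = 7.19714 − 3 ≈ 4.1971

4.1971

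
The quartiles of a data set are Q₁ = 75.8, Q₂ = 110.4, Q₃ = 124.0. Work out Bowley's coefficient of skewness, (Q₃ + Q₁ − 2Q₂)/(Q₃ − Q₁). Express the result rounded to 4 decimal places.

numerator: Q₃ + Q₁ − 2Q₂ = 124.0 + 75.8 − 2×110.4 = -21.0000
denominator: Q₃ − Q₁ = 124.0 − 75.8 = 48.2000
Bowley skewness = -21.0000 / 48.2000 ≈ -0.4357

-0.4357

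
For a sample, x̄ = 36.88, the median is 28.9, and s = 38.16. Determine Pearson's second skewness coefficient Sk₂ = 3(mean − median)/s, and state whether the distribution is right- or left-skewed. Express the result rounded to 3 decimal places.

Sk₂ = 3(36.88 − 28.9) / 38.16 = 3 × 7.9800 / 38.16
    = 23.9400 / 38.16 ≈ 0.627
Sk₂ > 0 ⇒ mean > median ⇒ right-skewed (positive skew).

0.627, right-skewed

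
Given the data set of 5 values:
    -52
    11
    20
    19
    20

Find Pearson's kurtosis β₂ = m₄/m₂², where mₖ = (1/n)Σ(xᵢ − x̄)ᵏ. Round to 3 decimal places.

x̄ = 3.6000
Σ(xᵢ − x̄)² = 3921.2000 ⇒ m₂ = 784.24000
Σ(xᵢ − x̄)⁴ = 9760429.1360 ⇒ m₄ = 1952085.82720
m₂² = 615032.37760
β₂ = m₄/m₂² = 1952085.82720 / 615032.37760 ≈ 3.174

3.174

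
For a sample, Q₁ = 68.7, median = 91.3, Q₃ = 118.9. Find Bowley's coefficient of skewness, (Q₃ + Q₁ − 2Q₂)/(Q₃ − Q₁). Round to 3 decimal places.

numerator: Q₃ + Q₁ − 2Q₂ = 118.9 + 68.7 − 2×91.3 = 5.0000
denominator: Q₃ − Q₁ = 118.9 − 68.7 = 50.2000
Bowley skewness = 5.0000 / 50.2000 ≈ 0.100

0.100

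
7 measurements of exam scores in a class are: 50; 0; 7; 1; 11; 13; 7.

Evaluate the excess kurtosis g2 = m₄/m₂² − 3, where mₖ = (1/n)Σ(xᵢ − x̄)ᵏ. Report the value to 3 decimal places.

x̄ = 12.7143
Σ(xᵢ − x̄)² = 1757.4286 ⇒ m₂ = 251.06122
Σ(xᵢ − x̄)⁴ = 1979827.4927 ⇒ m₄ = 282832.49896
m₂² = 63031.73844
g2 = m₄/m₂² − 3 = 4.48714 − 3 ≈ 1.487

1.487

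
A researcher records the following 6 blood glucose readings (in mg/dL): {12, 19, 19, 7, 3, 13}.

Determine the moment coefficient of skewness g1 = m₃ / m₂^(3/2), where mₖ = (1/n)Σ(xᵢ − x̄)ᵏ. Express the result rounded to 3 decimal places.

-0.225

x̄ = (12 + 19 + 19 + 7 + 3 + 13) / 6 = 12.1667
deviations (xᵢ − x̄): -0.1667, 6.8333, 6.8333, -5.1667, -9.1667, 0.8333
Σ(xᵢ − x̄)² = 204.8333 ⇒ m₂ = 204.8333/6 = 34.13889
Σ(xᵢ − x̄)³ = -269.4444 ⇒ m₃ = -269.4444/6 = -44.90741
m₂^(3/2) = 34.13889^(1.5) = 199.46839
g1 = m₃ / m₂^(3/2) = -44.90741 / 199.46839 ≈ -0.225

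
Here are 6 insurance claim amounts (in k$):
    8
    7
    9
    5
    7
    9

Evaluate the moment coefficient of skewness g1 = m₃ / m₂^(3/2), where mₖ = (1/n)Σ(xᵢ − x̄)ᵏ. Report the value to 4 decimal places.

x̄ = (8 + 7 + 9 + 5 + 7 + 9) / 6 = 7.5000
deviations (xᵢ − x̄): 0.5000, -0.5000, 1.5000, -2.5000, -0.5000, 1.5000
Σ(xᵢ − x̄)² = 11.5000 ⇒ m₂ = 11.5000/6 = 1.91667
Σ(xᵢ − x̄)³ = -9.0000 ⇒ m₃ = -9.0000/6 = -1.50000
m₂^(3/2) = 1.91667^(1.5) = 2.65350
g1 = m₃ / m₂^(3/2) = -1.50000 / 2.65350 ≈ -0.5653

-0.5653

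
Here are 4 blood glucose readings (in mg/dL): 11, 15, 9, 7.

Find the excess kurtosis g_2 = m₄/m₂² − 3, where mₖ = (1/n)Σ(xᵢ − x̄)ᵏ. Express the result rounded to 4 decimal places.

-1.1543

x̄ = 10.5000
Σ(xᵢ − x̄)² = 35.0000 ⇒ m₂ = 8.75000
Σ(xᵢ − x̄)⁴ = 565.2500 ⇒ m₄ = 141.31250
m₂² = 76.56250
g_2 = m₄/m₂² − 3 = 1.84571 − 3 ≈ -1.1543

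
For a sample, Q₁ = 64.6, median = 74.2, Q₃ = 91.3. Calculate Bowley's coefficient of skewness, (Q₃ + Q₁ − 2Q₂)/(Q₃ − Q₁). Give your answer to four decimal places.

numerator: Q₃ + Q₁ − 2Q₂ = 91.3 + 64.6 − 2×74.2 = 7.5000
denominator: Q₃ − Q₁ = 91.3 − 64.6 = 26.7000
Bowley skewness = 7.5000 / 26.7000 ≈ 0.2809

0.2809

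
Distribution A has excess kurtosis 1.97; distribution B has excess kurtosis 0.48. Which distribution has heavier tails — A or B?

Higher excess kurtosis ⇒ heavier tails relative to the normal distribution.
1.97 vs 0.48: the larger is 1.97, so A has heavier tails.

A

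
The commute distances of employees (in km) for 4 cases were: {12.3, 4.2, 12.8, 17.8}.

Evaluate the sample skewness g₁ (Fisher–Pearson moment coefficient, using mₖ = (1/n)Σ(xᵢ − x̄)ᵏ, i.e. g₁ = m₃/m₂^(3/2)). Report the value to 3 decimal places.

x̄ = (12.3 + 4.2 + 12.8 + 17.8) / 4 = 11.7750
deviations (xᵢ − x̄): 0.5250, -7.5750, 1.0250, 6.0250
Σ(xᵢ − x̄)² = 95.0075 ⇒ m₂ = 95.0075/4 = 23.75188
Σ(xᵢ − x̄)³ = -214.7254 ⇒ m₃ = -214.7254/4 = -53.68134
m₂^(3/2) = 23.75188^(1.5) = 115.75689
g₁ = m₃ / m₂^(3/2) = -53.68134 / 115.75689 ≈ -0.464

-0.464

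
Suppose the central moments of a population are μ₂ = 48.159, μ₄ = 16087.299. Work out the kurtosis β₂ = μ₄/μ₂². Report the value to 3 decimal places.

6.936

μ₂² = 48.159² = 2319.28928
μ₄/μ₂² = 16087.299 / 2319.28928 = 6.93631
β₂ ≈ 6.936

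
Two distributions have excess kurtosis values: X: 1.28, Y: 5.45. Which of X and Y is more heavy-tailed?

Higher excess kurtosis ⇒ heavier tails relative to the normal distribution.
1.28 vs 5.45: the larger is 5.45, so Y has heavier tails.

Y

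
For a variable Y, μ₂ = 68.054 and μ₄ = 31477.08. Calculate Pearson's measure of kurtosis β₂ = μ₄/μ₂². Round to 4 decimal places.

μ₂² = 68.054² = 4631.34692
μ₄/μ₂² = 31477.08 / 4631.34692 = 6.79653
β₂ ≈ 6.7965

6.7965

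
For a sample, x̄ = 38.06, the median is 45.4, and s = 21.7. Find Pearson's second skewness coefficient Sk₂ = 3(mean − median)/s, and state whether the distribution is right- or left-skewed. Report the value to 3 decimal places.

-1.015, left-skewed

Sk₂ = 3(38.06 − 45.4) / 21.7 = 3 × -7.3400 / 21.7
    = -22.0200 / 21.7 ≈ -1.015
Sk₂ < 0 ⇒ mean < median ⇒ left-skewed (negative skew).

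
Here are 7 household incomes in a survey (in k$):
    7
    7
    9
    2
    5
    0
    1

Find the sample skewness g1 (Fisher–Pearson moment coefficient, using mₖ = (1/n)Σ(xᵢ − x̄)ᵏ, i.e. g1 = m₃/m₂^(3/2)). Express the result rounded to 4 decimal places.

-0.0512

x̄ = (7 + 7 + 9 + 2 + 5 + 0 + 1) / 7 = 4.4286
deviations (xᵢ − x̄): 2.5714, 2.5714, 4.5714, -2.4286, 0.5714, -4.4286, -3.4286
Σ(xᵢ − x̄)² = 71.7143 ⇒ m₂ = 71.7143/7 = 10.24490
Σ(xᵢ − x̄)³ = -11.7551 ⇒ m₃ = -11.7551/7 = -1.67930
m₂^(3/2) = 10.24490^(1.5) = 32.79151
g1 = m₃ / m₂^(3/2) = -1.67930 / 32.79151 ≈ -0.0512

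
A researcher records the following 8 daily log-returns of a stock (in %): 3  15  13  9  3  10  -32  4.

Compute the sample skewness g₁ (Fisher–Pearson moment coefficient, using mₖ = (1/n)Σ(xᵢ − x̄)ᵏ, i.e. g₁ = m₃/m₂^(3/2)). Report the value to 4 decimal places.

-1.8531

x̄ = (3 + 15 + 13 + 9 + 3 + 10 - 32 + 4) / 8 = 3.1250
deviations (xᵢ − x̄): -0.1250, 11.8750, 9.8750, 5.8750, -0.1250, 6.8750, -35.1250, 0.8750
Σ(xᵢ − x̄)² = 1554.8750 ⇒ m₂ = 1554.8750/8 = 194.35938
Σ(xᵢ − x̄)³ = -40170.0938 ⇒ m₃ = -40170.0938/8 = -5021.26172
m₂^(3/2) = 194.35938^(1.5) = 2709.61907
g₁ = m₃ / m₂^(3/2) = -5021.26172 / 2709.61907 ≈ -1.8531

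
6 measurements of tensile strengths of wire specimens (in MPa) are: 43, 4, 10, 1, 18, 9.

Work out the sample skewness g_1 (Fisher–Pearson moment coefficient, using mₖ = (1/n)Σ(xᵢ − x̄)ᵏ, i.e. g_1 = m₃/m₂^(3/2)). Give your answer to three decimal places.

1.259

x̄ = (43 + 4 + 10 + 1 + 18 + 9) / 6 = 14.1667
deviations (xᵢ − x̄): 28.8333, -10.1667, -4.1667, -13.1667, 3.8333, -5.1667
Σ(xᵢ − x̄)² = 1166.8333 ⇒ m₂ = 1166.8333/6 = 194.47222
Σ(xᵢ − x̄)³ = 20483.5556 ⇒ m₃ = 20483.5556/6 = 3413.92593
m₂^(3/2) = 194.47222^(1.5) = 2711.97927
g_1 = m₃ / m₂^(3/2) = 3413.92593 / 2711.97927 ≈ 1.259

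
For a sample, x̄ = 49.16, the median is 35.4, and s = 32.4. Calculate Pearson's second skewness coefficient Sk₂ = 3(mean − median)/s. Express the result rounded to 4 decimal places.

1.2741

Sk₂ = 3(49.16 − 35.4) / 32.4 = 3 × 13.7600 / 32.4
    = 41.2800 / 32.4 ≈ 1.2741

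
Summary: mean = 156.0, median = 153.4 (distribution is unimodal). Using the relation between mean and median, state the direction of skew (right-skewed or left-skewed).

mean − median = 156.0 − 153.4 = 2.6
mean > median ⇒ the longer tail is on the right ⇒ right-skewed (positively skewed).

right-skewed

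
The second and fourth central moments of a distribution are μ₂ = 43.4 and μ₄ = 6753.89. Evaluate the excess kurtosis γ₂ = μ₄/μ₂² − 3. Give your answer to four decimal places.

0.5857

μ₂² = 43.4² = 1883.56000
μ₄/μ₂² = 6753.89 / 1883.56000 = 3.58570
γ₂ = 3.58570 − 3 ≈ 0.5857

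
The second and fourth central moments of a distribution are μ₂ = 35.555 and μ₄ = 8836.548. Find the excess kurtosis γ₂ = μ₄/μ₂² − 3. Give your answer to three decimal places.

3.990

μ₂² = 35.555² = 1264.15803
μ₄/μ₂² = 8836.548 / 1264.15803 = 6.99007
γ₂ = 6.99007 − 3 ≈ 3.990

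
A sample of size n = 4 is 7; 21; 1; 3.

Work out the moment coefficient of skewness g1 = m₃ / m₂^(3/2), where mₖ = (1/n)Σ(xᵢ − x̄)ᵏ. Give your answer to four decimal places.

0.9068

x̄ = (7 + 21 + 1 + 3) / 4 = 8.0000
deviations (xᵢ − x̄): -1.0000, 13.0000, -7.0000, -5.0000
Σ(xᵢ − x̄)² = 244.0000 ⇒ m₂ = 244.0000/4 = 61.00000
Σ(xᵢ − x̄)³ = 1728.0000 ⇒ m₃ = 1728.0000/4 = 432.00000
m₂^(3/2) = 61.00000^(1.5) = 476.42523
g1 = m₃ / m₂^(3/2) = 432.00000 / 476.42523 ≈ 0.9068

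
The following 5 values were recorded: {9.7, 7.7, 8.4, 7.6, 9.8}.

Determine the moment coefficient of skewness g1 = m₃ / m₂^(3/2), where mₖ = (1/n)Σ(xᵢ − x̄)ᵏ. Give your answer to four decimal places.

0.1838

x̄ = (9.7 + 7.7 + 8.4 + 7.6 + 9.8) / 5 = 8.6400
deviations (xᵢ − x̄): 1.0600, -0.9400, -0.2400, -1.0400, 1.1600
Σ(xᵢ − x̄)² = 4.4920 ⇒ m₂ = 4.4920/5 = 0.89840
Σ(xᵢ − x̄)³ = 0.7826 ⇒ m₃ = 0.7826/5 = 0.15653
m₂^(3/2) = 0.89840^(1.5) = 0.85154
g1 = m₃ / m₂^(3/2) = 0.15653 / 0.85154 ≈ 0.1838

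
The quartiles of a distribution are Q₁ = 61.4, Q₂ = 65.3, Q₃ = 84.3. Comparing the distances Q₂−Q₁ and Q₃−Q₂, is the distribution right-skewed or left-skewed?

Q₂ − Q₁ = 3.9;  Q₃ − Q₂ = 19.0
Q₃ − Q₂ > Q₂ − Q₁ ⇒ the upper half is more spread out ⇒ right-skewed.

right-skewed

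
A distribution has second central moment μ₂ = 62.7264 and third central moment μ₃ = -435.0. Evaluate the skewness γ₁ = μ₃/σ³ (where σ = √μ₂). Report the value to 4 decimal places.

σ = √μ₂ = √62.7264 = 7.92000
σ³ = μ₂^(3/2) = 496.79309
γ₁ = μ₃/σ³ = -435.0 / 496.79309 ≈ -0.8756

-0.8756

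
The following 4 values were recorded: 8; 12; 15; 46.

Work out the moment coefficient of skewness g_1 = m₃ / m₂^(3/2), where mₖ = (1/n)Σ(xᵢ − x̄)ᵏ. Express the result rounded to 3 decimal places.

1.061

x̄ = (8 + 12 + 15 + 46) / 4 = 20.2500
deviations (xᵢ − x̄): -12.2500, -8.2500, -5.2500, 25.7500
Σ(xᵢ − x̄)² = 908.7500 ⇒ m₂ = 908.7500/4 = 227.18750
Σ(xᵢ − x̄)³ = 14529.3750 ⇒ m₃ = 14529.3750/4 = 3632.34375
m₂^(3/2) = 227.18750^(1.5) = 3424.33819
g_1 = m₃ / m₂^(3/2) = 3632.34375 / 3424.33819 ≈ 1.061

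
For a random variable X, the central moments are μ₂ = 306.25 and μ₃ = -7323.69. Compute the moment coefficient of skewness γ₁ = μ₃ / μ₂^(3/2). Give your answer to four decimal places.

σ = √μ₂ = √306.25 = 17.50000
σ³ = μ₂^(3/2) = 5359.37500
γ₁ = μ₃/σ³ = -7323.69 / 5359.37500 ≈ -1.3665

-1.3665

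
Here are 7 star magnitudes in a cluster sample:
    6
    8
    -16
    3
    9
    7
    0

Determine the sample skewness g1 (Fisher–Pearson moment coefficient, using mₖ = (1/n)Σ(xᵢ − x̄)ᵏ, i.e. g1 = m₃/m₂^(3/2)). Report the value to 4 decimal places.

-1.5536

x̄ = (6 + 8 - 16 + 3 + 9 + 7 + 0) / 7 = 2.4286
deviations (xᵢ − x̄): 3.5714, 5.5714, -18.4286, 0.5714, 6.5714, 4.5714, -2.4286
Σ(xᵢ − x̄)² = 453.7143 ⇒ m₂ = 453.7143/7 = 64.81633
Σ(xᵢ − x̄)³ = -5674.8980 ⇒ m₃ = -5674.8980/7 = -810.69971
m₂^(3/2) = 64.81633^(1.5) = 521.82709
g1 = m₃ / m₂^(3/2) = -810.69971 / 521.82709 ≈ -1.5536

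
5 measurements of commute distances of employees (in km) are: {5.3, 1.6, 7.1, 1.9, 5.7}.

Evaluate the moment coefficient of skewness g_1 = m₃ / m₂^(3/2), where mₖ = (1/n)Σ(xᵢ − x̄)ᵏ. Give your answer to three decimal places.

x̄ = (5.3 + 1.6 + 7.1 + 1.9 + 5.7) / 5 = 4.3200
deviations (xᵢ − x̄): 0.9800, -2.7200, 2.7800, -2.4200, 1.3800
Σ(xᵢ − x̄)² = 23.8480 ⇒ m₂ = 23.8480/5 = 4.76960
Σ(xᵢ − x̄)³ = -9.2419 ⇒ m₃ = -9.2419/5 = -1.84838
m₂^(3/2) = 4.76960^(1.5) = 10.41653
g_1 = m₃ / m₂^(3/2) = -1.84838 / 10.41653 ≈ -0.177

-0.177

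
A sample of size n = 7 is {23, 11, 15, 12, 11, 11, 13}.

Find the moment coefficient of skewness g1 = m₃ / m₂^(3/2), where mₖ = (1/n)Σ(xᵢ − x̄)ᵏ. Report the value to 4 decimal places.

1.6150

x̄ = (23 + 11 + 15 + 12 + 11 + 11 + 13) / 7 = 13.7143
deviations (xᵢ − x̄): 9.2857, -2.7143, 1.2857, -1.7143, -2.7143, -2.7143, -0.7143
Σ(xᵢ − x̄)² = 113.4286 ⇒ m₂ = 113.4286/7 = 16.20408
Σ(xᵢ − x̄)³ = 737.3878 ⇒ m₃ = 737.3878/7 = 105.34111
m₂^(3/2) = 16.20408^(1.5) = 65.22839
g1 = m₃ / m₂^(3/2) = 105.34111 / 65.22839 ≈ 1.6150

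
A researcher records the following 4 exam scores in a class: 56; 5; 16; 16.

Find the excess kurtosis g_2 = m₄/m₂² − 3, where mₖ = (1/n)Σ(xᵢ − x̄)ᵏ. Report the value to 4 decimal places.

x̄ = 23.2500
Σ(xᵢ − x̄)² = 1510.7500 ⇒ m₂ = 377.68750
Σ(xᵢ − x̄)⁴ = 1266846.5781 ⇒ m₄ = 316711.64453
m₂² = 142647.84766
g_2 = m₄/m₂² − 3 = 2.22023 − 3 ≈ -0.7798

-0.7798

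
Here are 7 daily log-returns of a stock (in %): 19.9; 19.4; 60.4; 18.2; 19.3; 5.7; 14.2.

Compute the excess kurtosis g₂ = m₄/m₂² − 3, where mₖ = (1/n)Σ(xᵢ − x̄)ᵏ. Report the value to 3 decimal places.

1.501

x̄ = 22.4429
Σ(xᵢ − x̄)² = 1832.6171 ⇒ m₂ = 261.80245
Σ(xᵢ − x̄)⁴ = 2159492.0590 ⇒ m₄ = 308498.86557
m₂² = 68540.52229
g₂ = m₄/m₂² − 3 = 4.50097 − 3 ≈ 1.501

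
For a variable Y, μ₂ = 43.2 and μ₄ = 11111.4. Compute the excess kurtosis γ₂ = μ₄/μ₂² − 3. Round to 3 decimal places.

μ₂² = 43.2² = 1866.24000
μ₄/μ₂² = 11111.4 / 1866.24000 = 5.95390
γ₂ = 5.95390 − 3 ≈ 2.954

2.954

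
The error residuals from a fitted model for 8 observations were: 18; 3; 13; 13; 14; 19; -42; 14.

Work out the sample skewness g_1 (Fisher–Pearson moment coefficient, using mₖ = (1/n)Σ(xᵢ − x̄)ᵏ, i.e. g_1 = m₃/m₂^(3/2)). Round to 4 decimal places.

x̄ = (18 + 3 + 13 + 13 + 14 + 19 - 42 + 14) / 8 = 6.5000
deviations (xᵢ − x̄): 11.5000, -3.5000, 6.5000, 6.5000, 7.5000, 12.5000, -48.5000, 7.5000
Σ(xᵢ − x̄)² = 2850.0000 ⇒ m₂ = 2850.0000/8 = 356.25000
Σ(xᵢ − x̄)³ = -109260.0000 ⇒ m₃ = -109260.0000/8 = -13657.50000
m₂^(3/2) = 356.25000^(1.5) = 6724.07129
g_1 = m₃ / m₂^(3/2) = -13657.50000 / 6724.07129 ≈ -2.0311

-2.0311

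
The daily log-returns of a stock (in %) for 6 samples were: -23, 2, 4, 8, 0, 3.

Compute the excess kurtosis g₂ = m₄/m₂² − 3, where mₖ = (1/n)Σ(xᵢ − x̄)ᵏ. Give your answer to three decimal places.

0.823

x̄ = -1.0000
Σ(xᵢ − x̄)² = 616.0000 ⇒ m₂ = 102.66667
Σ(xᵢ − x̄)⁴ = 241780.0000 ⇒ m₄ = 40296.66667
m₂² = 10540.44444
g₂ = m₄/m₂² − 3 = 3.82305 − 3 ≈ 0.823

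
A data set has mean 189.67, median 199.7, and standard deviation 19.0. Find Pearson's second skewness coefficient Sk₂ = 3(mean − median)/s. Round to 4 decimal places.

Sk₂ = 3(189.67 − 199.7) / 19.0 = 3 × -10.0300 / 19.0
    = -30.0900 / 19.0 ≈ -1.5837

-1.5837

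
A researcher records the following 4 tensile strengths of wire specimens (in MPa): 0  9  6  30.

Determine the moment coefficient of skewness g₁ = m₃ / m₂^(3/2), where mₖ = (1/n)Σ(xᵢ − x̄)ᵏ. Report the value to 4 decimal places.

0.8684

x̄ = (0 + 9 + 6 + 30) / 4 = 11.2500
deviations (xᵢ − x̄): -11.2500, -2.2500, -5.2500, 18.7500
Σ(xᵢ − x̄)² = 510.7500 ⇒ m₂ = 510.7500/4 = 127.68750
Σ(xᵢ − x̄)³ = 5011.8750 ⇒ m₃ = 5011.8750/4 = 1252.96875
m₂^(3/2) = 127.68750^(1.5) = 1442.85463
g₁ = m₃ / m₂^(3/2) = 1252.96875 / 1442.85463 ≈ 0.8684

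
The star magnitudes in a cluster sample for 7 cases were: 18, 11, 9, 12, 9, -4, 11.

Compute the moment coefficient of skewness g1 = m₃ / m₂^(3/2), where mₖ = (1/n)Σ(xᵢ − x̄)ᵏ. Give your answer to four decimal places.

x̄ = (18 + 11 + 9 + 12 + 9 - 4 + 11) / 7 = 9.4286
deviations (xᵢ − x̄): 8.5714, 1.5714, -0.4286, 2.5714, -0.4286, -13.4286, 1.5714
Σ(xᵢ − x̄)² = 265.7143 ⇒ m₂ = 265.7143/7 = 37.95918
Σ(xᵢ − x̄)³ = -1767.1837 ⇒ m₃ = -1767.1837/7 = -252.45481
m₂^(3/2) = 37.95918^(1.5) = 233.87042
g1 = m₃ / m₂^(3/2) = -252.45481 / 233.87042 ≈ -1.0795

-1.0795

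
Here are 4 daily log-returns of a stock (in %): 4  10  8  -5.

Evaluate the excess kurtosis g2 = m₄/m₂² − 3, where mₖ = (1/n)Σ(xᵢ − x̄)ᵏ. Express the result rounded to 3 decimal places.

x̄ = 4.2500
Σ(xᵢ − x̄)² = 132.7500 ⇒ m₂ = 33.18750
Σ(xᵢ − x̄)⁴ = 8611.8281 ⇒ m₄ = 2152.95703
m₂² = 1101.41016
g2 = m₄/m₂² − 3 = 1.95473 − 3 ≈ -1.045

-1.045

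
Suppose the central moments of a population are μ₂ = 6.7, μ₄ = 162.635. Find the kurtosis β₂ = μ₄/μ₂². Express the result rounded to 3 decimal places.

μ₂² = 6.7² = 44.89000
μ₄/μ₂² = 162.635 / 44.89000 = 3.62297
β₂ ≈ 3.623

3.623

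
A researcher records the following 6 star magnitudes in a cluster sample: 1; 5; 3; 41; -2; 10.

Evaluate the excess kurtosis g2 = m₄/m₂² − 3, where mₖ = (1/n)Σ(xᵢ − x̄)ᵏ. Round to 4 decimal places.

0.7474

x̄ = 9.6667
Σ(xᵢ − x̄)² = 1259.3333 ⇒ m₂ = 209.88889
Σ(xᵢ − x̄)⁴ = 990505.1111 ⇒ m₄ = 165084.18519
m₂² = 44053.34568
g2 = m₄/m₂² − 3 = 3.74737 − 3 ≈ 0.7474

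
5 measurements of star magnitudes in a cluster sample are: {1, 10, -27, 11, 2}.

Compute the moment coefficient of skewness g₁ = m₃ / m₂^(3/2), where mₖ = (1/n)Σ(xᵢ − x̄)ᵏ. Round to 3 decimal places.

x̄ = (1 + 10 - 27 + 11 + 2) / 5 = -0.6000
deviations (xᵢ − x̄): 1.6000, 10.6000, -26.4000, 11.6000, 2.6000
Σ(xᵢ − x̄)² = 953.2000 ⇒ m₂ = 953.2000/5 = 190.64000
Σ(xᵢ − x̄)³ = -15626.1600 ⇒ m₃ = -15626.1600/5 = -3125.23200
m₂^(3/2) = 190.64000^(1.5) = 2632.21309
g₁ = m₃ / m₂^(3/2) = -3125.23200 / 2632.21309 ≈ -1.187

-1.187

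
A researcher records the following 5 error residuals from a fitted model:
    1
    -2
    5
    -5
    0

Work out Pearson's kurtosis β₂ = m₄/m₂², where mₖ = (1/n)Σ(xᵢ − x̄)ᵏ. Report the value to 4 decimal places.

x̄ = -0.2000
Σ(xᵢ − x̄)² = 54.8000 ⇒ m₂ = 10.96000
Σ(xᵢ − x̄)⁴ = 1274.5760 ⇒ m₄ = 254.91520
m₂² = 120.12160
β₂ = m₄/m₂² = 254.91520 / 120.12160 ≈ 2.1221

2.1221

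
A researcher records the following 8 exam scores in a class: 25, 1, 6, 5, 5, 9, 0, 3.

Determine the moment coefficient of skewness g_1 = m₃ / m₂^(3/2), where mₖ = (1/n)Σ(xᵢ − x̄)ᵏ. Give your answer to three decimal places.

1.709

x̄ = (25 + 1 + 6 + 5 + 5 + 9 + 0 + 3) / 8 = 6.7500
deviations (xᵢ − x̄): 18.2500, -5.7500, -0.7500, -1.7500, -1.7500, 2.2500, -6.7500, -3.7500
Σ(xᵢ − x̄)² = 437.5000 ⇒ m₂ = 437.5000/8 = 54.68750
Σ(xᵢ − x̄)³ = 5528.2500 ⇒ m₃ = 5528.2500/8 = 691.03125
m₂^(3/2) = 54.68750^(1.5) = 404.41952
g_1 = m₃ / m₂^(3/2) = 691.03125 / 404.41952 ≈ 1.709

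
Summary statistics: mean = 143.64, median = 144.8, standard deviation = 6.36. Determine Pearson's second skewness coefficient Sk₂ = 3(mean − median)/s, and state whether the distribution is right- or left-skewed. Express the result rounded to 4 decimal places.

Sk₂ = 3(143.64 − 144.8) / 6.36 = 3 × -1.1600 / 6.36
    = -3.4800 / 6.36 ≈ -0.5472
Sk₂ < 0 ⇒ mean < median ⇒ left-skewed (negative skew).

-0.5472, left-skewed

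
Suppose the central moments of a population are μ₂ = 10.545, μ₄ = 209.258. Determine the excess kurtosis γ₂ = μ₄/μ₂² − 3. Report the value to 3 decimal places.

μ₂² = 10.545² = 111.19703
μ₄/μ₂² = 209.258 / 111.19703 = 1.88187
γ₂ = 1.88187 − 3 ≈ -1.118

-1.118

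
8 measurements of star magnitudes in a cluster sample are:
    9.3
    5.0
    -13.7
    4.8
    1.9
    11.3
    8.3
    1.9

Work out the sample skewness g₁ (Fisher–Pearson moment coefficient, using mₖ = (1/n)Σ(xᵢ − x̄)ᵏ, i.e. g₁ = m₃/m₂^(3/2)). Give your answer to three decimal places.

x̄ = (9.3 + 5.0 - 13.7 + 4.8 + 1.9 + 11.3 + 8.3 + 1.9) / 8 = 3.6000
deviations (xᵢ − x̄): 5.7000, 1.4000, -17.3000, 1.2000, -1.7000, 7.7000, 4.7000, -1.7000
Σ(xᵢ − x̄)² = 422.3400 ⇒ m₂ = 422.3400/8 = 52.79250
Σ(xᵢ − x̄)³ = -4437.5220 ⇒ m₃ = -4437.5220/8 = -554.69025
m₂^(3/2) = 52.79250^(1.5) = 383.58211
g₁ = m₃ / m₂^(3/2) = -554.69025 / 383.58211 ≈ -1.446

-1.446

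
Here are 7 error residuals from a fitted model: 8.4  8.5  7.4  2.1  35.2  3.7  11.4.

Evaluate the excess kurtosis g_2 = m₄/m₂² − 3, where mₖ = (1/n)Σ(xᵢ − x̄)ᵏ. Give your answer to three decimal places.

x̄ = 10.9571
Σ(xᵢ − x̄)² = 744.2571 ⇒ m₂ = 106.32245
Σ(xᵢ − x̄)⁴ = 354577.5573 ⇒ m₄ = 50653.93676
m₂² = 11304.46316
g_2 = m₄/m₂² − 3 = 4.48088 − 3 ≈ 1.481

1.481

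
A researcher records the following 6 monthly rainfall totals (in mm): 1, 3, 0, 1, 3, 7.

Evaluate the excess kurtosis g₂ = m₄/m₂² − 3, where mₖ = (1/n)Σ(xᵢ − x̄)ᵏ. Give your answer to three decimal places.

x̄ = 2.5000
Σ(xᵢ − x̄)² = 31.5000 ⇒ m₂ = 5.25000
Σ(xᵢ − x̄)⁴ = 459.3750 ⇒ m₄ = 76.56250
m₂² = 27.56250
g₂ = m₄/m₂² − 3 = 2.77778 − 3 ≈ -0.222

-0.222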